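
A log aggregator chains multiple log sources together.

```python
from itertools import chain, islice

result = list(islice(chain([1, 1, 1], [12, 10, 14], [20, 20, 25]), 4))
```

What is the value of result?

Step 1: chain([1, 1, 1], [12, 10, 14], [20, 20, 25]) = [1, 1, 1, 12, 10, 14, 20, 20, 25].
Step 2: islice takes first 4 elements: [1, 1, 1, 12].
Therefore result = [1, 1, 1, 12].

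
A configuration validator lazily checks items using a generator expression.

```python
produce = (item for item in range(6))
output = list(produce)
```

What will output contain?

Step 1: Generator expression iterates range(6): [0, 1, 2, 3, 4, 5].
Step 2: list() collects all values.
Therefore output = [0, 1, 2, 3, 4, 5].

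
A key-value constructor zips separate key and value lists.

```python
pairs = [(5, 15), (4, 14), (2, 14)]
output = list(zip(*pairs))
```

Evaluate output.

Step 1: zip(*pairs) transposes: unzips [(5, 15), (4, 14), (2, 14)] into separate sequences.
Step 2: First elements: (5, 4, 2), second elements: (15, 14, 14).
Therefore output = [(5, 4, 2), (15, 14, 14)].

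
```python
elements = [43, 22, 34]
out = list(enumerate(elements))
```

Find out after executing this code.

Step 1: enumerate pairs each element with its index:
  (0, 43)
  (1, 22)
  (2, 34)
Therefore out = [(0, 43), (1, 22), (2, 34)].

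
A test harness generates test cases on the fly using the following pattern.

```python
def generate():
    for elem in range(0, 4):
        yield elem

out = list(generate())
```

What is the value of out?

Step 1: The generator yields each value from range(0, 4).
Step 2: list() consumes all yields: [0, 1, 2, 3].
Therefore out = [0, 1, 2, 3].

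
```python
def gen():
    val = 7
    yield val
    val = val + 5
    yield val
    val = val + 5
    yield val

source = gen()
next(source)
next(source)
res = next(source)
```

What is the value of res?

Step 1: Trace through generator execution:
  Yield 1: val starts at 7, yield 7
  Yield 2: val = 7 + 5 = 12, yield 12
  Yield 3: val = 12 + 5 = 17, yield 17
Step 2: First next() gets 7, second next() gets the second value, third next() yields 17.
Therefore res = 17.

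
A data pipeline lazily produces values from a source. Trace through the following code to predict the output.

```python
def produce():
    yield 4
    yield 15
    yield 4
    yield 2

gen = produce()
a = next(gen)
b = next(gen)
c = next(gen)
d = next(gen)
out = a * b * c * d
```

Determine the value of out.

Step 1: Create generator and consume all values:
  a = next(gen) = 4
  b = next(gen) = 15
  c = next(gen) = 4
  d = next(gen) = 2
Step 2: out = 4 * 15 * 4 * 2 = 480.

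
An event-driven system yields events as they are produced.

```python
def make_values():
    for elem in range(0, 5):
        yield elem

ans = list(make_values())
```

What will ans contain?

Step 1: The generator yields each value from range(0, 5).
Step 2: list() consumes all yields: [0, 1, 2, 3, 4].
Therefore ans = [0, 1, 2, 3, 4].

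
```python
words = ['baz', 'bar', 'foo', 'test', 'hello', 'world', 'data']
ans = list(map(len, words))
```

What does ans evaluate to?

Step 1: Map len() to each word:
  'baz' -> 3
  'bar' -> 3
  'foo' -> 3
  'test' -> 4
  'hello' -> 5
  'world' -> 5
  'data' -> 4
Therefore ans = [3, 3, 3, 4, 5, 5, 4].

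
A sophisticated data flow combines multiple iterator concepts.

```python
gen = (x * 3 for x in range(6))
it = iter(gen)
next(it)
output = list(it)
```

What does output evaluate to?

Step 1: Generator produces [0, 3, 6, 9, 12, 15].
Step 2: next(it) consumes first element (0).
Step 3: list(it) collects remaining: [3, 6, 9, 12, 15].
Therefore output = [3, 6, 9, 12, 15].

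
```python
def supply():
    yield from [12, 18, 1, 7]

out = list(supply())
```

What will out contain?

Step 1: yield from delegates to the iterable, yielding each element.
Step 2: Collected values: [12, 18, 1, 7].
Therefore out = [12, 18, 1, 7].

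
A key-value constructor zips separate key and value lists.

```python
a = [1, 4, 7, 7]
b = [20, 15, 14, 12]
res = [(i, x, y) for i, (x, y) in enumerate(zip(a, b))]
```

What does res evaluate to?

Step 1: enumerate(zip(a, b)) gives index with paired elements:
  i=0: (1, 20)
  i=1: (4, 15)
  i=2: (7, 14)
  i=3: (7, 12)
Therefore res = [(0, 1, 20), (1, 4, 15), (2, 7, 14), (3, 7, 12)].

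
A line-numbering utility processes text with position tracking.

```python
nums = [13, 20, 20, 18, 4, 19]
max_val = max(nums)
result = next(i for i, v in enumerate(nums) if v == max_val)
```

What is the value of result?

Step 1: max([13, 20, 20, 18, 4, 19]) = 20.
Step 2: Find first index where value == 20:
  Index 0: 13 != 20
  Index 1: 20 == 20, found!
Therefore result = 1.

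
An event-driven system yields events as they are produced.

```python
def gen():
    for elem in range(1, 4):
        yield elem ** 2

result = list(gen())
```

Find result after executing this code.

Step 1: For each elem in range(1, 4), yield elem**2:
  elem=1: yield 1**2 = 1
  elem=2: yield 2**2 = 4
  elem=3: yield 3**2 = 9
Therefore result = [1, 4, 9].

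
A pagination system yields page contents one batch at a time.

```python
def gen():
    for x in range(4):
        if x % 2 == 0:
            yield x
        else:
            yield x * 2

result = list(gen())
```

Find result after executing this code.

Step 1: For each x in range(4), yield x if even, else x*2:
  x=0 (even): yield 0
  x=1 (odd): yield 1*2 = 2
  x=2 (even): yield 2
  x=3 (odd): yield 3*2 = 6
Therefore result = [0, 2, 2, 6].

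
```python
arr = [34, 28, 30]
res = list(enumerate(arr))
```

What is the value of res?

Step 1: enumerate pairs each element with its index:
  (0, 34)
  (1, 28)
  (2, 30)
Therefore res = [(0, 34), (1, 28), (2, 30)].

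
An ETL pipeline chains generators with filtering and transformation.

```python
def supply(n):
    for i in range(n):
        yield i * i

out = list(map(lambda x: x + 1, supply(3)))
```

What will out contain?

Step 1: supply(3) yields squares: [0, 1, 4].
Step 2: map adds 1 to each: [1, 2, 5].
Therefore out = [1, 2, 5].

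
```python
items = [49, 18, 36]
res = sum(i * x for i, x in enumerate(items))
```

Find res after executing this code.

Step 1: Compute i * x for each (i, x) in enumerate([49, 18, 36]):
  i=0, x=49: 0*49 = 0
  i=1, x=18: 1*18 = 18
  i=2, x=36: 2*36 = 72
Step 2: sum = 0 + 18 + 72 = 90.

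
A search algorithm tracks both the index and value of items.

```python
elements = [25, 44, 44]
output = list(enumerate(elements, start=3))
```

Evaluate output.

Step 1: enumerate with start=3:
  (3, 25)
  (4, 44)
  (5, 44)
Therefore output = [(3, 25), (4, 44), (5, 44)].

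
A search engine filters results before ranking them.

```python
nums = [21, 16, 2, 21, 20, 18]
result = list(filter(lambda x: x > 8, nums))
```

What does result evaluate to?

Step 1: Filter elements > 8:
  21: kept
  16: kept
  2: removed
  21: kept
  20: kept
  18: kept
Therefore result = [21, 16, 21, 20, 18].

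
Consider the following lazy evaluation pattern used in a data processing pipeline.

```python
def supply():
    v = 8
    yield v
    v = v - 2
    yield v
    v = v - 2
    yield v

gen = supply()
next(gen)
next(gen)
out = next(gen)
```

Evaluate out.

Step 1: Trace through generator execution:
  Yield 1: v starts at 8, yield 8
  Yield 2: v = 8 - 2 = 6, yield 6
  Yield 3: v = 6 - 2 = 4, yield 4
Step 2: First next() gets 8, second next() gets the second value, third next() yields 4.
Therefore out = 4.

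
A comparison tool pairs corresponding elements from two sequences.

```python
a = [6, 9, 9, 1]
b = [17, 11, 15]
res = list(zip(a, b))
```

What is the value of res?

Step 1: zip stops at shortest (len(a)=4, len(b)=3):
  Index 0: (6, 17)
  Index 1: (9, 11)
  Index 2: (9, 15)
Step 2: Last element of a (1) has no pair, dropped.
Therefore res = [(6, 17), (9, 11), (9, 15)].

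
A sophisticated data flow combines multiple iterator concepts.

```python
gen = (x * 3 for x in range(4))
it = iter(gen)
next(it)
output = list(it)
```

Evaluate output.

Step 1: Generator produces [0, 3, 6, 9].
Step 2: next(it) consumes first element (0).
Step 3: list(it) collects remaining: [3, 6, 9].
Therefore output = [3, 6, 9].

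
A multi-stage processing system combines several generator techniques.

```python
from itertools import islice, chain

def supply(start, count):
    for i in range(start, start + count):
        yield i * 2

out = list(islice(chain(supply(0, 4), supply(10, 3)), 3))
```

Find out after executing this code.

Step 1: supply(0, 4) yields [0, 2, 4, 6].
Step 2: supply(10, 3) yields [20, 22, 24].
Step 3: chain concatenates: [0, 2, 4, 6, 20, 22, 24].
Step 4: islice takes first 3: [0, 2, 4].
Therefore out = [0, 2, 4].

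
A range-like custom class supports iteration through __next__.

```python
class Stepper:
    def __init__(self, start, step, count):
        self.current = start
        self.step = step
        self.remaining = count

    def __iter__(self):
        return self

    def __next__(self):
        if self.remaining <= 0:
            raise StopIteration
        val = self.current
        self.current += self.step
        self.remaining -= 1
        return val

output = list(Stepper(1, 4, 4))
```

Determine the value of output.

Step 1: Stepper starts at 1, increments by 4, for 4 steps:
  Yield 1, then current += 4
  Yield 5, then current += 4
  Yield 9, then current += 4
  Yield 13, then current += 4
Therefore output = [1, 5, 9, 13].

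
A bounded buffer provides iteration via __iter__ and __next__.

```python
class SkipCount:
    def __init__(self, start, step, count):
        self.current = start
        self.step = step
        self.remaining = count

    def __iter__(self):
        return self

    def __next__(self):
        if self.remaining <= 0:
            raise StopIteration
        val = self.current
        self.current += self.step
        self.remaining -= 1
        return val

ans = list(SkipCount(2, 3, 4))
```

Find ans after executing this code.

Step 1: SkipCount starts at 2, increments by 3, for 4 steps:
  Yield 2, then current += 3
  Yield 5, then current += 3
  Yield 8, then current += 3
  Yield 11, then current += 3
Therefore ans = [2, 5, 8, 11].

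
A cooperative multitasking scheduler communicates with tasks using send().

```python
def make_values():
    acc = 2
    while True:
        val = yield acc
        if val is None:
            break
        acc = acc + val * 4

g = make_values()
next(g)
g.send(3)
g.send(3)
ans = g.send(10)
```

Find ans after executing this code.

Step 1: next() -> yield acc=2.
Step 2: send(3) -> val=3, acc = 2 + 3*4 = 14, yield 14.
Step 3: send(3) -> val=3, acc = 14 + 3*4 = 26, yield 26.
Step 4: send(10) -> val=10, acc = 26 + 10*4 = 66, yield 66.
Therefore ans = 66.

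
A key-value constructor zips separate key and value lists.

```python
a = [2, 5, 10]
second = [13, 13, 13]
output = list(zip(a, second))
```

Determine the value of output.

Step 1: zip pairs elements at same index:
  Index 0: (2, 13)
  Index 1: (5, 13)
  Index 2: (10, 13)
Therefore output = [(2, 13), (5, 13), (10, 13)].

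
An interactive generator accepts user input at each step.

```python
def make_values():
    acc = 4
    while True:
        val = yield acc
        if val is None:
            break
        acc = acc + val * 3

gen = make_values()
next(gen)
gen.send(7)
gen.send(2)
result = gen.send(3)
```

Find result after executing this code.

Step 1: next() -> yield acc=4.
Step 2: send(7) -> val=7, acc = 4 + 7*3 = 25, yield 25.
Step 3: send(2) -> val=2, acc = 25 + 2*3 = 31, yield 31.
Step 4: send(3) -> val=3, acc = 31 + 3*3 = 40, yield 40.
Therefore result = 40.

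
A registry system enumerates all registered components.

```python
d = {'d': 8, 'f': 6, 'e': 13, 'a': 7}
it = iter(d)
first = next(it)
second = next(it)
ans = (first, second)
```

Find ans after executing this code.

Step 1: iter(d) iterates over keys: ['d', 'f', 'e', 'a'].
Step 2: first = next(it) = 'd', second = next(it) = 'f'.
Therefore ans = ('d', 'f').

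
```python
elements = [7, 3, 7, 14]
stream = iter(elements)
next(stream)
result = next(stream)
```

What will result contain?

Step 1: Create iterator over [7, 3, 7, 14].
Step 2: next() consumes 7.
Step 3: next() returns 3.
Therefore result = 3.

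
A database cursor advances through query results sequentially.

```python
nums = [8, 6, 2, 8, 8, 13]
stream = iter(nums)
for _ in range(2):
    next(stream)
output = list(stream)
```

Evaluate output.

Step 1: Create iterator over [8, 6, 2, 8, 8, 13].
Step 2: Advance 2 positions (consuming [8, 6]).
Step 3: list() collects remaining elements: [2, 8, 8, 13].
Therefore output = [2, 8, 8, 13].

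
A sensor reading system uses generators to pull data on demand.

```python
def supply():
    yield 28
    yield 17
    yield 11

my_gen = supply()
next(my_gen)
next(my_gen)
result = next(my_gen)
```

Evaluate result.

Step 1: supply() creates a generator.
Step 2: next(my_gen) yields 28 (consumed and discarded).
Step 3: next(my_gen) yields 17 (consumed and discarded).
Step 4: next(my_gen) yields 11, assigned to result.
Therefore result = 11.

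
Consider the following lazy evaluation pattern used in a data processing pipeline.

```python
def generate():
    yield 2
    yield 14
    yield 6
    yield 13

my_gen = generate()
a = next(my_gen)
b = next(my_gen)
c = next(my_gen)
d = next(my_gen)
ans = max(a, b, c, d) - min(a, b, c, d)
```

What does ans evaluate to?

Step 1: Create generator and consume all values:
  a = next(my_gen) = 2
  b = next(my_gen) = 14
  c = next(my_gen) = 6
  d = next(my_gen) = 13
Step 2: max = 14, min = 2, ans = 14 - 2 = 12.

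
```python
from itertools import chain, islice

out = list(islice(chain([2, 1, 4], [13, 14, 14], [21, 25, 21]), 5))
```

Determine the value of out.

Step 1: chain([2, 1, 4], [13, 14, 14], [21, 25, 21]) = [2, 1, 4, 13, 14, 14, 21, 25, 21].
Step 2: islice takes first 5 elements: [2, 1, 4, 13, 14].
Therefore out = [2, 1, 4, 13, 14].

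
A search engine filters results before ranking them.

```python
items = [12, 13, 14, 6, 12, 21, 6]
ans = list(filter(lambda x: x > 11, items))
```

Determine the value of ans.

Step 1: Filter elements > 11:
  12: kept
  13: kept
  14: kept
  6: removed
  12: kept
  21: kept
  6: removed
Therefore ans = [12, 13, 14, 12, 21].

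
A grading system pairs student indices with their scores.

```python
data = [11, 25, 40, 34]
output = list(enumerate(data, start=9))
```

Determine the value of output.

Step 1: enumerate with start=9:
  (9, 11)
  (10, 25)
  (11, 40)
  (12, 34)
Therefore output = [(9, 11), (10, 25), (11, 40), (12, 34)].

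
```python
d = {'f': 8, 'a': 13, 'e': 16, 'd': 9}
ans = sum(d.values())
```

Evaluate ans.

Step 1: d.values() = [8, 13, 16, 9].
Step 2: sum = 46.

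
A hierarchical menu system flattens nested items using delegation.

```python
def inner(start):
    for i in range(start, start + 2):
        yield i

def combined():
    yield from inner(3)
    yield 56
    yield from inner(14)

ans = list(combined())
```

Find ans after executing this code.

Step 1: combined() delegates to inner(3):
  yield 3
  yield 4
Step 2: yield 56
Step 3: Delegates to inner(14):
  yield 14
  yield 15
Therefore ans = [3, 4, 56, 14, 15].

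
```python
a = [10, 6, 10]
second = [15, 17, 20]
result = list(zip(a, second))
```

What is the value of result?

Step 1: zip pairs elements at same index:
  Index 0: (10, 15)
  Index 1: (6, 17)
  Index 2: (10, 20)
Therefore result = [(10, 15), (6, 17), (10, 20)].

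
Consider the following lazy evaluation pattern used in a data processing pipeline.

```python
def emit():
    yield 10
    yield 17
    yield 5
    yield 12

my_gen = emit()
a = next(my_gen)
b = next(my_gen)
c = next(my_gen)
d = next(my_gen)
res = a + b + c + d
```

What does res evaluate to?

Step 1: Create generator and consume all values:
  a = next(my_gen) = 10
  b = next(my_gen) = 17
  c = next(my_gen) = 5
  d = next(my_gen) = 12
Step 2: res = 10 + 17 + 5 + 12 = 44.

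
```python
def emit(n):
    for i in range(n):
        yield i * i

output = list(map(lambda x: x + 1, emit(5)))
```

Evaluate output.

Step 1: emit(5) yields squares: [0, 1, 4, 9, 16].
Step 2: map adds 1 to each: [1, 2, 5, 10, 17].
Therefore output = [1, 2, 5, 10, 17].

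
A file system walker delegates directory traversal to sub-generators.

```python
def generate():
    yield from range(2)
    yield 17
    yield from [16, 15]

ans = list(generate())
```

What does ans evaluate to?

Step 1: Trace yields in order:
  yield 0
  yield 1
  yield 17
  yield 16
  yield 15
Therefore ans = [0, 1, 17, 16, 15].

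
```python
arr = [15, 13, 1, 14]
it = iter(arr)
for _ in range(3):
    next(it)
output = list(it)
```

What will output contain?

Step 1: Create iterator over [15, 13, 1, 14].
Step 2: Advance 3 positions (consuming [15, 13, 1]).
Step 3: list() collects remaining elements: [14].
Therefore output = [14].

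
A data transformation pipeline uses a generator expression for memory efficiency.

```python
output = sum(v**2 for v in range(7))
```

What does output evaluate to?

Step 1: Compute v**2 for each v in range(7):
  v=0: 0**2 = 0
  v=1: 1**2 = 1
  v=2: 2**2 = 4
  v=3: 3**2 = 9
  v=4: 4**2 = 16
  v=5: 5**2 = 25
  v=6: 6**2 = 36
Step 2: sum = 0 + 1 + 4 + 9 + 16 + 25 + 36 = 91.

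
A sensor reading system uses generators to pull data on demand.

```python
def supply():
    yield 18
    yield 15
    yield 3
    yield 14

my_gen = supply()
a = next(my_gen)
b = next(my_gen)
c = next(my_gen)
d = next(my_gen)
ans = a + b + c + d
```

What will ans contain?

Step 1: Create generator and consume all values:
  a = next(my_gen) = 18
  b = next(my_gen) = 15
  c = next(my_gen) = 3
  d = next(my_gen) = 14
Step 2: ans = 18 + 15 + 3 + 14 = 50.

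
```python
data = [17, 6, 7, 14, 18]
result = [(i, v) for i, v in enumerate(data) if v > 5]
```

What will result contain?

Step 1: Filter enumerate([17, 6, 7, 14, 18]) keeping v > 5:
  (0, 17): 17 > 5, included
  (1, 6): 6 > 5, included
  (2, 7): 7 > 5, included
  (3, 14): 14 > 5, included
  (4, 18): 18 > 5, included
Therefore result = [(0, 17), (1, 6), (2, 7), (3, 14), (4, 18)].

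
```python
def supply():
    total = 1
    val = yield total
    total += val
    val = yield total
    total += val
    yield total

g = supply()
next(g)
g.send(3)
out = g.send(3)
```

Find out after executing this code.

Step 1: next() -> yield total=1.
Step 2: send(3) -> val=3, total = 1+3 = 4, yield 4.
Step 3: send(3) -> val=3, total = 4+3 = 7, yield 7.
Therefore out = 7.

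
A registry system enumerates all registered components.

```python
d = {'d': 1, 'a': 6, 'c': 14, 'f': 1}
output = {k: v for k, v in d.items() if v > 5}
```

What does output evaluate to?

Step 1: Filter items where value > 5:
  'd': 1 <= 5: removed
  'a': 6 > 5: kept
  'c': 14 > 5: kept
  'f': 1 <= 5: removed
Therefore output = {'a': 6, 'c': 14}.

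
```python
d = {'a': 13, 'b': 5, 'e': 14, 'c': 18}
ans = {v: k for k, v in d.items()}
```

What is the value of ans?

Step 1: Invert dict (swap keys and values):
  'a': 13 -> 13: 'a'
  'b': 5 -> 5: 'b'
  'e': 14 -> 14: 'e'
  'c': 18 -> 18: 'c'
Therefore ans = {13: 'a', 5: 'b', 14: 'e', 18: 'c'}.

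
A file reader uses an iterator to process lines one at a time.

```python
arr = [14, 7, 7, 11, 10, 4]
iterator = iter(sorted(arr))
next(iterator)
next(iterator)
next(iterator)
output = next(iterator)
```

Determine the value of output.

Step 1: sorted([14, 7, 7, 11, 10, 4]) = [4, 7, 7, 10, 11, 14].
Step 2: Create iterator and skip 3 elements.
Step 3: next() returns 10.
Therefore output = 10.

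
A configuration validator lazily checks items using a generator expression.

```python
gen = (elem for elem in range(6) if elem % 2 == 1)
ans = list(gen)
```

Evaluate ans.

Step 1: Filter range(6) keeping only odd values:
  elem=0: even, excluded
  elem=1: odd, included
  elem=2: even, excluded
  elem=3: odd, included
  elem=4: even, excluded
  elem=5: odd, included
Therefore ans = [1, 3, 5].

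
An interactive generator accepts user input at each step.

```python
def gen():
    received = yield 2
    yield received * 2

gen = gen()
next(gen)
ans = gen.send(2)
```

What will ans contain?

Step 1: next(gen) advances to first yield, producing 2.
Step 2: send(2) resumes, received = 2.
Step 3: yield received * 2 = 2 * 2 = 4.
Therefore ans = 4.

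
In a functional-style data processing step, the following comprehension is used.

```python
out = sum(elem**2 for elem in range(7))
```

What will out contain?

Step 1: Compute elem**2 for each elem in range(7):
  elem=0: 0**2 = 0
  elem=1: 1**2 = 1
  elem=2: 2**2 = 4
  elem=3: 3**2 = 9
  elem=4: 4**2 = 16
  elem=5: 5**2 = 25
  elem=6: 6**2 = 36
Step 2: sum = 0 + 1 + 4 + 9 + 16 + 25 + 36 = 91.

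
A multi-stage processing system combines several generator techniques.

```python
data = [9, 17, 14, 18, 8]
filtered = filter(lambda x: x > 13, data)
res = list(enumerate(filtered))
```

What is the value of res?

Step 1: Filter [9, 17, 14, 18, 8] for > 13: [17, 14, 18].
Step 2: enumerate re-indexes from 0: [(0, 17), (1, 14), (2, 18)].
Therefore res = [(0, 17), (1, 14), (2, 18)].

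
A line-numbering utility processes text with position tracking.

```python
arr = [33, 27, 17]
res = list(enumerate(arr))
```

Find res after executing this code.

Step 1: enumerate pairs each element with its index:
  (0, 33)
  (1, 27)
  (2, 17)
Therefore res = [(0, 33), (1, 27), (2, 17)].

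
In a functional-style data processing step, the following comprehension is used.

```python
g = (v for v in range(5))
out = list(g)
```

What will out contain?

Step 1: Generator expression iterates range(5): [0, 1, 2, 3, 4].
Step 2: list() collects all values.
Therefore out = [0, 1, 2, 3, 4].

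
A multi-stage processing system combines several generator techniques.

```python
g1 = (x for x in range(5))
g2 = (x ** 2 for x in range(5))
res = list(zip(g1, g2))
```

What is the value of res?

Step 1: g1 produces [0, 1, 2, 3, 4].
Step 2: g2 produces [0, 1, 4, 9, 16].
Step 3: zip pairs them: [(0, 0), (1, 1), (2, 4), (3, 9), (4, 16)].
Therefore res = [(0, 0), (1, 1), (2, 4), (3, 9), (4, 16)].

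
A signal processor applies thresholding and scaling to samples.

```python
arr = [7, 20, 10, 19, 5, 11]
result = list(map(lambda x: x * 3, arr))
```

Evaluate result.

Step 1: Apply lambda x: x * 3 to each element:
  7 -> 21
  20 -> 60
  10 -> 30
  19 -> 57
  5 -> 15
  11 -> 33
Therefore result = [21, 60, 30, 57, 15, 33].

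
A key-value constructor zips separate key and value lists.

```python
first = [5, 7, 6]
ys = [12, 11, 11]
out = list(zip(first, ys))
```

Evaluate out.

Step 1: zip pairs elements at same index:
  Index 0: (5, 12)
  Index 1: (7, 11)
  Index 2: (6, 11)
Therefore out = [(5, 12), (7, 11), (6, 11)].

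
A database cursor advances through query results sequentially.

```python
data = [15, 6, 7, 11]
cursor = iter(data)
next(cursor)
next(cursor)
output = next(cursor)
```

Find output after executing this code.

Step 1: Create iterator over [15, 6, 7, 11].
Step 2: next() consumes 15.
Step 3: next() consumes 6.
Step 4: next() returns 7.
Therefore output = 7.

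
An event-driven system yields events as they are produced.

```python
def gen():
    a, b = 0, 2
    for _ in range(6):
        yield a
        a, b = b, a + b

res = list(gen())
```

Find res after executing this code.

Step 1: Fibonacci-like sequence starting with a=0, b=2:
  Iteration 1: yield a=0, then a,b = 2,2
  Iteration 2: yield a=2, then a,b = 2,4
  Iteration 3: yield a=2, then a,b = 4,6
  Iteration 4: yield a=4, then a,b = 6,10
  Iteration 5: yield a=6, then a,b = 10,16
  Iteration 6: yield a=10, then a,b = 16,26
Therefore res = [0, 2, 2, 4, 6, 10].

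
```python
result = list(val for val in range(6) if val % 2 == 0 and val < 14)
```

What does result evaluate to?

Step 1: Filter range(6) where val % 2 == 0 and val < 14:
  val=0: both conditions met, included
  val=1: excluded (1 % 2 != 0)
  val=2: both conditions met, included
  val=3: excluded (3 % 2 != 0)
  val=4: both conditions met, included
  val=5: excluded (5 % 2 != 0)
Therefore result = [0, 2, 4].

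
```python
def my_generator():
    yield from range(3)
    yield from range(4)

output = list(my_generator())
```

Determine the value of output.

Step 1: Trace yields in order:
  yield 0
  yield 1
  yield 2
  yield 0
  yield 1
  yield 2
  yield 3
Therefore output = [0, 1, 2, 0, 1, 2, 3].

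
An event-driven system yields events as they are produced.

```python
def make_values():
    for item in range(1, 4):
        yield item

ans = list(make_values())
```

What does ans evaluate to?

Step 1: The generator yields each value from range(1, 4).
Step 2: list() consumes all yields: [1, 2, 3].
Therefore ans = [1, 2, 3].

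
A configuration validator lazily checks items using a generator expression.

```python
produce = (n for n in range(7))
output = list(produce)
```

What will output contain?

Step 1: Generator expression iterates range(7): [0, 1, 2, 3, 4, 5, 6].
Step 2: list() collects all values.
Therefore output = [0, 1, 2, 3, 4, 5, 6].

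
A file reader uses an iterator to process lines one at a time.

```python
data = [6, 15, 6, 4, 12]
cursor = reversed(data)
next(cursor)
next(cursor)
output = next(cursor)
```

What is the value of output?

Step 1: reversed([6, 15, 6, 4, 12]) gives iterator: [12, 4, 6, 15, 6].
Step 2: First next() = 12, second next() = 4.
Step 3: Third next() = 6.
Therefore output = 6.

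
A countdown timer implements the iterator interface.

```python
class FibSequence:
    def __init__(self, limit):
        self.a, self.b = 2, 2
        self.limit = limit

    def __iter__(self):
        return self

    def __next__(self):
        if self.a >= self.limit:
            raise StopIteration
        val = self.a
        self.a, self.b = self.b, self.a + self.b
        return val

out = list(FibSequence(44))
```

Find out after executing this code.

Step 1: Fibonacci-like sequence (a=2, b=2) until >= 44:
  Yield 2, then a,b = 2,4
  Yield 2, then a,b = 4,6
  Yield 4, then a,b = 6,10
  Yield 6, then a,b = 10,16
  Yield 10, then a,b = 16,26
  Yield 16, then a,b = 26,42
  Yield 26, then a,b = 42,68
  Yield 42, then a,b = 68,110
Step 2: 68 >= 44, stop.
Therefore out = [2, 2, 4, 6, 10, 16, 26, 42].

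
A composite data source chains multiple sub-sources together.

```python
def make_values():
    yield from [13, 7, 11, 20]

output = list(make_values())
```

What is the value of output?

Step 1: yield from delegates to the iterable, yielding each element.
Step 2: Collected values: [13, 7, 11, 20].
Therefore output = [13, 7, 11, 20].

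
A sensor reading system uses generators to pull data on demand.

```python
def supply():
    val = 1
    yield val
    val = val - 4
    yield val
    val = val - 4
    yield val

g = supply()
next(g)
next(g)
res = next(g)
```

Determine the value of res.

Step 1: Trace through generator execution:
  Yield 1: val starts at 1, yield 1
  Yield 2: val = 1 - 4 = -3, yield -3
  Yield 3: val = -3 - 4 = -7, yield -7
Step 2: First next() gets 1, second next() gets the second value, third next() yields -7.
Therefore res = -7.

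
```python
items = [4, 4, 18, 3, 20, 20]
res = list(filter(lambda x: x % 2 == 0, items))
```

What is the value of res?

Step 1: Filter elements divisible by 2:
  4 % 2 = 0: kept
  4 % 2 = 0: kept
  18 % 2 = 0: kept
  3 % 2 = 1: removed
  20 % 2 = 0: kept
  20 % 2 = 0: kept
Therefore res = [4, 4, 18, 20, 20].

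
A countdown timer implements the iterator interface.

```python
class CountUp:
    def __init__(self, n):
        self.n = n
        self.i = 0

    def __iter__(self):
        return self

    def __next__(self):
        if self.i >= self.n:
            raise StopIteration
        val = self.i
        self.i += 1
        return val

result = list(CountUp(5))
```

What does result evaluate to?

Step 1: CountUp(5) creates an iterator counting 0 to 4.
Step 2: list() consumes all values: [0, 1, 2, 3, 4].
Therefore result = [0, 1, 2, 3, 4].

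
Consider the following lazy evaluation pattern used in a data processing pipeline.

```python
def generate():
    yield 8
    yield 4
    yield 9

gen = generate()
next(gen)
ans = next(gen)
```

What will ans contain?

Step 1: generate() creates a generator.
Step 2: next(gen) yields 8 (consumed and discarded).
Step 3: next(gen) yields 4, assigned to ans.
Therefore ans = 4.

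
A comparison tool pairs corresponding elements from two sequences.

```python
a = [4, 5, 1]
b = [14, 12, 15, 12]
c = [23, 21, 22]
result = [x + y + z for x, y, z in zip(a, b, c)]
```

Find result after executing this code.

Step 1: zip three lists (truncates to shortest, len=3):
  4 + 14 + 23 = 41
  5 + 12 + 21 = 38
  1 + 15 + 22 = 38
Therefore result = [41, 38, 38].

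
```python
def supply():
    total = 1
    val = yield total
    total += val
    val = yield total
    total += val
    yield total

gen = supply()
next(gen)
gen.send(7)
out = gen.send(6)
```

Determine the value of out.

Step 1: next() -> yield total=1.
Step 2: send(7) -> val=7, total = 1+7 = 8, yield 8.
Step 3: send(6) -> val=6, total = 8+6 = 14, yield 14.
Therefore out = 14.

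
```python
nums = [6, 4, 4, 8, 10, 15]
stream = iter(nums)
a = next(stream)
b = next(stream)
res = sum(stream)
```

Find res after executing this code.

Step 1: Create iterator over [6, 4, 4, 8, 10, 15].
Step 2: a = next() = 6, b = next() = 4.
Step 3: sum() of remaining [4, 8, 10, 15] = 37.
Therefore res = 37.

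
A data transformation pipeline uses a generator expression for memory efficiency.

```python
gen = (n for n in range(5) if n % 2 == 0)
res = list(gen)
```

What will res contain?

Step 1: Filter range(5) keeping only even values:
  n=0: even, included
  n=1: odd, excluded
  n=2: even, included
  n=3: odd, excluded
  n=4: even, included
Therefore res = [0, 2, 4].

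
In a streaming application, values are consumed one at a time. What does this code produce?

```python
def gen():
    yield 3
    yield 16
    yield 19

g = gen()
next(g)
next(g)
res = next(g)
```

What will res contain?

Step 1: gen() creates a generator.
Step 2: next(g) yields 3 (consumed and discarded).
Step 3: next(g) yields 16 (consumed and discarded).
Step 4: next(g) yields 19, assigned to res.
Therefore res = 19.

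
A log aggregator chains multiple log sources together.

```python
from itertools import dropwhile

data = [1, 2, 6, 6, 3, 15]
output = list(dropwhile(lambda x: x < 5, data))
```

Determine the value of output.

Step 1: dropwhile drops elements while < 5:
  1 < 5: dropped
  2 < 5: dropped
  6: kept (dropping stopped)
Step 2: Remaining elements kept regardless of condition.
Therefore output = [6, 6, 3, 15].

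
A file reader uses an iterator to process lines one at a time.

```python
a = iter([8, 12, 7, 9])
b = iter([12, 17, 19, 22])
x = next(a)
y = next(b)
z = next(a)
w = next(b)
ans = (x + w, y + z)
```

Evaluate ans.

Step 1: a iterates [8, 12, 7, 9], b iterates [12, 17, 19, 22].
Step 2: x = next(a) = 8, y = next(b) = 12.
Step 3: z = next(a) = 12, w = next(b) = 17.
Step 4: ans = (8 + 17, 12 + 12) = (25, 24).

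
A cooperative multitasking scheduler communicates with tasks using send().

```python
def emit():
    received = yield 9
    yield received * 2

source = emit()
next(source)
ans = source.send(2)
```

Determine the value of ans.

Step 1: next(source) advances to first yield, producing 9.
Step 2: send(2) resumes, received = 2.
Step 3: yield received * 2 = 2 * 2 = 4.
Therefore ans = 4.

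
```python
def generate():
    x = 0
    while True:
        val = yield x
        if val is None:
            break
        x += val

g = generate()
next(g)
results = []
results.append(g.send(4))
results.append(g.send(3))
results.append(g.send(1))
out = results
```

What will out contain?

Step 1: next(g) -> yield 0.
Step 2: send(4) -> x = 4, yield 4.
Step 3: send(3) -> x = 7, yield 7.
Step 4: send(1) -> x = 8, yield 8.
Therefore out = [4, 7, 8].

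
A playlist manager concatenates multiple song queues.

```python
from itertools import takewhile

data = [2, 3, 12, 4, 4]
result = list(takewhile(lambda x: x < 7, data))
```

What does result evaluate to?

Step 1: takewhile stops at first element >= 7:
  2 < 7: take
  3 < 7: take
  12 >= 7: stop
Therefore result = [2, 3].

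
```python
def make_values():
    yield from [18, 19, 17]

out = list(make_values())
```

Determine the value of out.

Step 1: yield from delegates to the iterable, yielding each element.
Step 2: Collected values: [18, 19, 17].
Therefore out = [18, 19, 17].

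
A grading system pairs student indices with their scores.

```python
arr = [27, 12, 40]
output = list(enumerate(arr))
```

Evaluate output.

Step 1: enumerate pairs each element with its index:
  (0, 27)
  (1, 12)
  (2, 40)
Therefore output = [(0, 27), (1, 12), (2, 40)].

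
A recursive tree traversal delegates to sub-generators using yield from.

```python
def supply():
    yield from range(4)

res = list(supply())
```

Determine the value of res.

Step 1: yield from delegates to the iterable, yielding each element.
Step 2: Collected values: [0, 1, 2, 3].
Therefore res = [0, 1, 2, 3].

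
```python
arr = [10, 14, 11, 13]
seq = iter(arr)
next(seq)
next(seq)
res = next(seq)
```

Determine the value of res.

Step 1: Create iterator over [10, 14, 11, 13].
Step 2: next() consumes 10.
Step 3: next() consumes 14.
Step 4: next() returns 11.
Therefore res = 11.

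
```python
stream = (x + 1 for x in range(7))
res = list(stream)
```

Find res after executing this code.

Step 1: For each x in range(7), compute x+1:
  x=0: 0+1 = 1
  x=1: 1+1 = 2
  x=2: 2+1 = 3
  x=3: 3+1 = 4
  x=4: 4+1 = 5
  x=5: 5+1 = 6
  x=6: 6+1 = 7
Therefore res = [1, 2, 3, 4, 5, 6, 7].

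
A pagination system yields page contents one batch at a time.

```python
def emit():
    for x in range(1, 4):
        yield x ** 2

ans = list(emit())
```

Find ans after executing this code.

Step 1: For each x in range(1, 4), yield x**2:
  x=1: yield 1**2 = 1
  x=2: yield 2**2 = 4
  x=3: yield 3**2 = 9
Therefore ans = [1, 4, 9].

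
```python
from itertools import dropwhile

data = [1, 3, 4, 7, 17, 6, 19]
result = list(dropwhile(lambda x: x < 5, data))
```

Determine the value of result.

Step 1: dropwhile drops elements while < 5:
  1 < 5: dropped
  3 < 5: dropped
  4 < 5: dropped
  7: kept (dropping stopped)
Step 2: Remaining elements kept regardless of condition.
Therefore result = [7, 17, 6, 19].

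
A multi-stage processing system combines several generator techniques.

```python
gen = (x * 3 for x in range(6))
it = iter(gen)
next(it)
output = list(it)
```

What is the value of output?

Step 1: Generator produces [0, 3, 6, 9, 12, 15].
Step 2: next(it) consumes first element (0).
Step 3: list(it) collects remaining: [3, 6, 9, 12, 15].
Therefore output = [3, 6, 9, 12, 15].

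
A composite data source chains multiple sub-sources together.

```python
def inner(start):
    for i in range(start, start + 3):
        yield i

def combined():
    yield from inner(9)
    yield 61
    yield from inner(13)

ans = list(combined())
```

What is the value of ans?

Step 1: combined() delegates to inner(9):
  yield 9
  yield 10
  yield 11
Step 2: yield 61
Step 3: Delegates to inner(13):
  yield 13
  yield 14
  yield 15
Therefore ans = [9, 10, 11, 61, 13, 14, 15].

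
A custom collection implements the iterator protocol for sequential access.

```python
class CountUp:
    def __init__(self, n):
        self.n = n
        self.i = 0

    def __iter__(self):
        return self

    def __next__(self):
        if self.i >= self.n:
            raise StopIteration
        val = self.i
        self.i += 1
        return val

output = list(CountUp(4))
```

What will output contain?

Step 1: CountUp(4) creates an iterator counting 0 to 3.
Step 2: list() consumes all values: [0, 1, 2, 3].
Therefore output = [0, 1, 2, 3].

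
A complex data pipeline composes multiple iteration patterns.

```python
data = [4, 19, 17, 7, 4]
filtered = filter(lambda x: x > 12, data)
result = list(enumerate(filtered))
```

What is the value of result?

Step 1: Filter [4, 19, 17, 7, 4] for > 12: [19, 17].
Step 2: enumerate re-indexes from 0: [(0, 19), (1, 17)].
Therefore result = [(0, 19), (1, 17)].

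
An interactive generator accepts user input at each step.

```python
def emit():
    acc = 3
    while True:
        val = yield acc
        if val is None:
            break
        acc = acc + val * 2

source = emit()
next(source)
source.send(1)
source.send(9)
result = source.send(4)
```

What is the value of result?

Step 1: next() -> yield acc=3.
Step 2: send(1) -> val=1, acc = 3 + 1*2 = 5, yield 5.
Step 3: send(9) -> val=9, acc = 5 + 9*2 = 23, yield 23.
Step 4: send(4) -> val=4, acc = 23 + 4*2 = 31, yield 31.
Therefore result = 31.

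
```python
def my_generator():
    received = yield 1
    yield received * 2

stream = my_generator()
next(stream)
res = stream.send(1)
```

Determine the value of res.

Step 1: next(stream) advances to first yield, producing 1.
Step 2: send(1) resumes, received = 1.
Step 3: yield received * 2 = 1 * 2 = 2.
Therefore res = 2.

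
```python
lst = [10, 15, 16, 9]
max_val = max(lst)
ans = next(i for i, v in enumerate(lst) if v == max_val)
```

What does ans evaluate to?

Step 1: max([10, 15, 16, 9]) = 16.
Step 2: Find first index where value == 16:
  Index 0: 10 != 16
  Index 1: 15 != 16
  Index 2: 16 == 16, found!
Therefore ans = 2.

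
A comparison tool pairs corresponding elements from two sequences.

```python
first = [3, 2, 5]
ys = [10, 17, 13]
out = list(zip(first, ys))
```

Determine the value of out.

Step 1: zip pairs elements at same index:
  Index 0: (3, 10)
  Index 1: (2, 17)
  Index 2: (5, 13)
Therefore out = [(3, 10), (2, 17), (5, 13)].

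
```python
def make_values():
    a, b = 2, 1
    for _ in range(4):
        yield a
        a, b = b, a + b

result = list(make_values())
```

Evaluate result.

Step 1: Fibonacci-like sequence starting with a=2, b=1:
  Iteration 1: yield a=2, then a,b = 1,3
  Iteration 2: yield a=1, then a,b = 3,4
  Iteration 3: yield a=3, then a,b = 4,7
  Iteration 4: yield a=4, then a,b = 7,11
Therefore result = [2, 1, 3, 4].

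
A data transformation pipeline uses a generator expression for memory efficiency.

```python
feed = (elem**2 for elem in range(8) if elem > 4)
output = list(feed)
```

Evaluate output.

Step 1: For range(8), keep elem > 4, then square:
  elem=0: 0 <= 4, excluded
  elem=1: 1 <= 4, excluded
  elem=2: 2 <= 4, excluded
  elem=3: 3 <= 4, excluded
  elem=4: 4 <= 4, excluded
  elem=5: 5 > 4, yield 5**2 = 25
  elem=6: 6 > 4, yield 6**2 = 36
  elem=7: 7 > 4, yield 7**2 = 49
Therefore output = [25, 36, 49].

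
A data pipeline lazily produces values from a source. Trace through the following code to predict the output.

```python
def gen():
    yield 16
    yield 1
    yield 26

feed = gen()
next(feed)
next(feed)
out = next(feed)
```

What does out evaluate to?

Step 1: gen() creates a generator.
Step 2: next(feed) yields 16 (consumed and discarded).
Step 3: next(feed) yields 1 (consumed and discarded).
Step 4: next(feed) yields 26, assigned to out.
Therefore out = 26.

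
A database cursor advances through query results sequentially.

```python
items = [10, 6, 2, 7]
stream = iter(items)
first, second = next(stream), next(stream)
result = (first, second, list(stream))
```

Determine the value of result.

Step 1: Create iterator over [10, 6, 2, 7].
Step 2: first = 10, second = 6.
Step 3: Remaining elements: [2, 7].
Therefore result = (10, 6, [2, 7]).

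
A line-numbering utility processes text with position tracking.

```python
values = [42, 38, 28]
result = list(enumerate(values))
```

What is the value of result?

Step 1: enumerate pairs each element with its index:
  (0, 42)
  (1, 38)
  (2, 28)
Therefore result = [(0, 42), (1, 38), (2, 28)].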